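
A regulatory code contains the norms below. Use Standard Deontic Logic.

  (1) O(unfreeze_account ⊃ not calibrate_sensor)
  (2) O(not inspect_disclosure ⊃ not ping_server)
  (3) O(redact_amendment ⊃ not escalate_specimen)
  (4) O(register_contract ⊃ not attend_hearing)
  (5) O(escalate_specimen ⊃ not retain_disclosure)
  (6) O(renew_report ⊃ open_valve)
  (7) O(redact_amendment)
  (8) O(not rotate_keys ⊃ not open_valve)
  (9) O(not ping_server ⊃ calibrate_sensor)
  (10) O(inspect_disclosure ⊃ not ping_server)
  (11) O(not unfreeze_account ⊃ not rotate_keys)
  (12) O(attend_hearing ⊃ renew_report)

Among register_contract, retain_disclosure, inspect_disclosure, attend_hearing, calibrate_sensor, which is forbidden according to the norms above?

attend_hearing

By case analysis on inspect_disclosure: premise 10 gives O(inspect_disclosure ⊃ not ping_server) and premise 2 gives O(not inspect_disclosure ⊃ not ping_server), so O(not ping_server) either way.
With premise 9, O(not ping_server ⊃ calibrate_sensor), the K-axiom yields O(calibrate_sensor).
Premise 1, O(unfreeze_account ⊃ not calibrate_sensor), contraposes to O(calibrate_sensor ⊃ not unfreeze_account); with O(calibrate_sensor) we get O(not unfreeze_account).
With premise 11, O(not unfreeze_account ⊃ not rotate_keys), the K-axiom yields O(not rotate_keys).
From O(not rotate_keys) and premise 8, O(not rotate_keys ⊃ not open_valve), we obtain O(not open_valve).
The contrapositive of premise 6 (O(renew_report ⊃ open_valve)) is O(not open_valve ⊃ not renew_report), and O(not open_valve) is already established, so O(not renew_report).
The contrapositive of premise 12 (O(attend_hearing ⊃ renew_report)) is O(not renew_report ⊃ not attend_hearing), and O(not renew_report) is already established, so O(not attend_hearing).
So O(not attend_hearing) holds, i.e. attend_hearing is forbidden. None of the other listed options is forbidden under the premises.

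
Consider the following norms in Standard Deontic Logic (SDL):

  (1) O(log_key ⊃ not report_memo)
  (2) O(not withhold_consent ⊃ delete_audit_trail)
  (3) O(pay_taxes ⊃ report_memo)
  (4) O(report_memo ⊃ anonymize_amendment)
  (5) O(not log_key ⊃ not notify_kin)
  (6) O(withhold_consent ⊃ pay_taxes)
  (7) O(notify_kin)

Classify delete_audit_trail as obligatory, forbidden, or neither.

Obligatory

Premise 7 states O(notify_kin) outright.
Premise 5, O(not log_key ⊃ not notify_kin), contraposes to O(notify_kin ⊃ log_key); with O(notify_kin) we get O(log_key).
Premise 1 is O(log_key ⊃ not report_memo); since O(log_key), deontic closure gives O(not report_memo).
Premise 3 is O(pay_taxes ⊃ report_memo); contrapositively O(not report_memo ⊃ not pay_taxes). Since O(not report_memo) holds, K gives O(not pay_taxes).
Premise 6 is O(withhold_consent ⊃ pay_taxes); contrapositively O(not pay_taxes ⊃ not withhold_consent). Since O(not pay_taxes) holds, K gives O(not withhold_consent).
Applying K to premise 2 (O(not withhold_consent ⊃ delete_audit_trail)) and O(not withhold_consent) yields O(delete_audit_trail).
Premise 4 does not contribute to this derivation.
Hence delete_audit_trail is obligatory.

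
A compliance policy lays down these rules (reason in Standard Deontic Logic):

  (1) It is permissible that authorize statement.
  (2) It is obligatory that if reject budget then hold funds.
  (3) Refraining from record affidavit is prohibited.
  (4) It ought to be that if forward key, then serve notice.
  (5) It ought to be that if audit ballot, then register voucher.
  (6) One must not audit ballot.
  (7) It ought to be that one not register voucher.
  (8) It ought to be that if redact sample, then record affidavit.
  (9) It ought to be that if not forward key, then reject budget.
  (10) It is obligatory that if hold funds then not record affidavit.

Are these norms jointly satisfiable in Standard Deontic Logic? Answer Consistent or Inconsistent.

Consistent

Premise 5 is O(audit_ballot → register_voucher), but O(audit_ballot) is not derivable from the premises, so it does not yield O(register_voucher).
So O(register_voucher) is not derivable, and the apparent clash with O(¬register_voucher) does not arise.
A world satisfying every obligation exists (e.g. audit_ballot=false, authorize_statement=false, forward_key=true, hold_funds=false, record_affidavit=true, redact_sample=false, register_voucher=false, reject_budget=false, serve_notice=true); no atom is both obligatory and forbidden, so the set is consistent.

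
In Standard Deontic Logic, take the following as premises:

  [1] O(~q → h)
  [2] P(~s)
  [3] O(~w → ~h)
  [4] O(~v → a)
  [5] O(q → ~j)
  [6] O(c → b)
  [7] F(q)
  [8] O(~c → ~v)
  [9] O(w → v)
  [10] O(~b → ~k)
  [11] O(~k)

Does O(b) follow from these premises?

Yes

Premise 7 is F(q), i.e. O(~q).
Premise 1 is O(~q → h); since O(~q), deontic closure gives O(h).
The contrapositive of premise 3 (O(~w → ~h)) is O(h → w), and O(h) is already established, so O(w).
Premise 9 is O(w → v); since O(w), deontic closure gives O(v).
Premise 8, O(~c → ~v), contraposes to O(v → c); with O(v) we get O(c).
Premise 6 is O(c → b); since O(c), deontic closure gives O(b).
Premises 2, 4, 5, 10, 11 do not contribute to this derivation.
So O(b) follows.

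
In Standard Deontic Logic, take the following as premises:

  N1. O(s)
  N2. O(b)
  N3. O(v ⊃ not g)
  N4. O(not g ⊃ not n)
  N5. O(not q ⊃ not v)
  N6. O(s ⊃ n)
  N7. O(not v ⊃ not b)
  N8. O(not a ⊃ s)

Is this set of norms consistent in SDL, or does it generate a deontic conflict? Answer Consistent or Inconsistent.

Inconsistent

Premise 1 gives O(s).
Premise 6 is O(s ⊃ n); since O(s), deontic closure gives O(n).
Premise 4, O(not g ⊃ not n), contraposes to O(n ⊃ g); with O(n) we get O(g).
Premise 3, O(v ⊃ not g), contraposes to O(g ⊃ not v); with O(g) we get O(not v).
Premise 7 is O(not v ⊃ not b); since O(not v), deontic closure gives O(not b).
Yet premise 2 states O(b).
We now have both O(not b) and O(b) — b is simultaneously obligatory and forbidden, violating the D-axiom.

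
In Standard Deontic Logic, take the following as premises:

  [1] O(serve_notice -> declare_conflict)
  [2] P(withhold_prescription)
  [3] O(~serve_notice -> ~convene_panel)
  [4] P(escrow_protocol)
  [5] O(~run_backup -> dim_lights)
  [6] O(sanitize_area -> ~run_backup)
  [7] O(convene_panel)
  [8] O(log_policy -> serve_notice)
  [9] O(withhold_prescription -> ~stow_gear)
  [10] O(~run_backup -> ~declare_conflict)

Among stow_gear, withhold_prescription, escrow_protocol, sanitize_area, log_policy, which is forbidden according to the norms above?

From premise 7 we have O(convene_panel).
Premise 3 is O(~serve_notice -> ~convene_panel); contrapositively O(convene_panel -> serve_notice). Since O(convene_panel) holds, K gives O(serve_notice).
From O(serve_notice) and premise 1, O(serve_notice -> declare_conflict), we obtain O(declare_conflict).
The contrapositive of premise 10 (O(~run_backup -> ~declare_conflict)) is O(declare_conflict -> run_backup), and O(declare_conflict) is already established, so O(run_backup).
Premise 6, O(sanitize_area -> ~run_backup), contraposes to O(run_backup -> ~sanitize_area); with O(run_backup) we get O(~sanitize_area).
So O(~sanitize_area) holds, i.e. sanitize_area is forbidden. None of the other listed options is forbidden under the premises.

sanitize_area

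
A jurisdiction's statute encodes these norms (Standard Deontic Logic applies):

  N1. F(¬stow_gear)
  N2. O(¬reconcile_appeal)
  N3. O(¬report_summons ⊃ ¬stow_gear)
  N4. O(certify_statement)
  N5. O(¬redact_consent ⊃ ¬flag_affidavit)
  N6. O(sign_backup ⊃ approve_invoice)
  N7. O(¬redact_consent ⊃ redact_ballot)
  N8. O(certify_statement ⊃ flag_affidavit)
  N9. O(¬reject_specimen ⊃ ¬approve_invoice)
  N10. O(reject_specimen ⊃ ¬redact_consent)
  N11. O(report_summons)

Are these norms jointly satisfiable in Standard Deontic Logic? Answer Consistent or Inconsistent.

Consistent

Premise 3 is O(¬report_summons ⊃ ¬stow_gear), but O(¬report_summons) is not derivable from the premises, so it does not yield O(¬stow_gear).
So O(¬stow_gear) is not derivable, and the apparent clash with O(stow_gear) does not arise.
A world satisfying every obligation exists (e.g. approve_invoice=false, certify_statement=true, flag_affidavit=true, reconcile_appeal=false, redact_ballot=false, redact_consent=true, reject_specimen=false, report_summons=true, sign_backup=false, stow_gear=true); no atom is both obligatory and forbidden, so the set is consistent.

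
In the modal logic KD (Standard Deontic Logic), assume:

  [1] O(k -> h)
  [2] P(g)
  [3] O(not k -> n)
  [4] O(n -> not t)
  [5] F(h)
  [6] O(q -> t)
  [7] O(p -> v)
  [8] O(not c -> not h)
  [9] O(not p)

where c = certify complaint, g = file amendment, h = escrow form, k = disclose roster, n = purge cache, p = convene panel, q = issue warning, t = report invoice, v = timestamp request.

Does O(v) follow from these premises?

Premise 7 is O(p -> v), but O(p) is not derivable from the premises, so it does not yield O(v).
No other premise forces O(v). An ideal world satisfying every premise can still have v false, so O(v) is not derivable.

No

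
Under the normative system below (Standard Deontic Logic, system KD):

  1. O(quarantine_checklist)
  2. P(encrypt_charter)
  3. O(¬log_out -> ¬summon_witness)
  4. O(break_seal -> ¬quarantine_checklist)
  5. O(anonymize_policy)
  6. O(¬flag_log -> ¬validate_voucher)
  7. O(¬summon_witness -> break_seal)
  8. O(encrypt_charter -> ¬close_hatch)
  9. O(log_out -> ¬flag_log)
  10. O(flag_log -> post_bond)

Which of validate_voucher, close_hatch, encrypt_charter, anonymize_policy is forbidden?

validate_voucher

Premise 1 gives O(quarantine_checklist).
Premise 4, O(break_seal -> ¬quarantine_checklist), contraposes to O(quarantine_checklist -> ¬break_seal); with O(quarantine_checklist) we get O(¬break_seal).
Premise 7 is O(¬summon_witness -> break_seal); contrapositively O(¬break_seal -> summon_witness). Since O(¬break_seal) holds, K gives O(summon_witness).
Premise 3 is O(¬log_out -> ¬summon_witness); contrapositively O(summon_witness -> log_out). Since O(summon_witness) holds, K gives O(log_out).
With premise 9, O(log_out -> ¬flag_log), the K-axiom yields O(¬flag_log).
From O(¬flag_log) and premise 6, O(¬flag_log -> ¬validate_voucher), we obtain O(¬validate_voucher).
So O(¬validate_voucher) holds, i.e. validate_voucher is forbidden. None of the other listed options is forbidden under the premises.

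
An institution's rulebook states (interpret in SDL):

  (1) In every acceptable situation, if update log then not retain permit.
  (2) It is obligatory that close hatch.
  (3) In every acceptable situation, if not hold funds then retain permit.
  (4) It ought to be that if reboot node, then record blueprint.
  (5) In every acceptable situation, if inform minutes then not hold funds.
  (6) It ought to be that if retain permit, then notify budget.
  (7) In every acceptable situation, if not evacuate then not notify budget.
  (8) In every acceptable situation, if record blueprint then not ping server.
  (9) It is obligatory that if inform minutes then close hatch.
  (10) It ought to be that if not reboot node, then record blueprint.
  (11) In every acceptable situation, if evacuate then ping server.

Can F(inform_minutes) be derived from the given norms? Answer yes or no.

Premises 10 and 4 are O(¬reboot_node → record_blueprint) and O(reboot_node → record_blueprint); every ideal world satisfies ¬reboot_node or reboot_node, so in either case record_blueprint holds — hence O(record_blueprint).
Premise 8 is O(record_blueprint → ¬ping_server); since O(record_blueprint), deontic closure gives O(¬ping_server).
Premise 11, O(evacuate → ping_server), contraposes to O(¬ping_server → ¬evacuate); with O(¬ping_server) we get O(¬evacuate).
From O(¬evacuate) and premise 7, O(¬evacuate → ¬notify_budget), we obtain O(¬notify_budget).
The contrapositive of premise 6 (O(retain_permit → notify_budget)) is O(¬notify_budget → ¬retain_permit), and O(¬notify_budget) is already established, so O(¬retain_permit).
Premise 3 is O(¬hold_funds → retain_permit); contrapositively O(¬retain_permit → hold_funds). Since O(¬retain_permit) holds, K gives O(hold_funds).
The contrapositive of premise 5 (O(inform_minutes → ¬hold_funds)) is O(hold_funds → ¬inform_minutes), and O(hold_funds) is already established, so O(¬inform_minutes).
Premises 1, 2, 9 do not contribute to this derivation.
So O(¬inform_minutes) holds, i.e. F(inform_minutes). The claim follows.

Yes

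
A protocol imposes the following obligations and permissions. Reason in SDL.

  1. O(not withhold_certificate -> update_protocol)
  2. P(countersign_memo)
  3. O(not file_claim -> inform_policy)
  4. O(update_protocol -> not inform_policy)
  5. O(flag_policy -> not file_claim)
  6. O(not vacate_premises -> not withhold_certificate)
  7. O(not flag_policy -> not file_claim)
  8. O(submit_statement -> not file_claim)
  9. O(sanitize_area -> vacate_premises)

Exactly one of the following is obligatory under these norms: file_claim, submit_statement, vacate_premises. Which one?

Premises 5 and 7 cover both cases: O(flag_policy -> not file_claim) and O(not flag_policy -> not file_claim). Since flag_policy ∨ not flag_policy is a tautology, O(not file_claim) follows.
From O(not file_claim) and premise 3, O(not file_claim -> inform_policy), we obtain O(inform_policy).
Premise 4 is O(update_protocol -> not inform_policy); contrapositively O(inform_policy -> not update_protocol). Since O(inform_policy) holds, K gives O(not update_protocol).
Premise 1, O(not withhold_certificate -> update_protocol), contraposes to O(not update_protocol -> withhold_certificate); with O(not update_protocol) we get O(withhold_certificate).
The contrapositive of premise 6 (O(not vacate_premises -> not withhold_certificate)) is O(withhold_certificate -> vacate_premises), and O(withhold_certificate) is already established, so O(vacate_premises).
So O(vacate_premises) holds — vacate_premises is obligatory. None of the other listed options is made obligatory by any chain of premises.

vacate_premises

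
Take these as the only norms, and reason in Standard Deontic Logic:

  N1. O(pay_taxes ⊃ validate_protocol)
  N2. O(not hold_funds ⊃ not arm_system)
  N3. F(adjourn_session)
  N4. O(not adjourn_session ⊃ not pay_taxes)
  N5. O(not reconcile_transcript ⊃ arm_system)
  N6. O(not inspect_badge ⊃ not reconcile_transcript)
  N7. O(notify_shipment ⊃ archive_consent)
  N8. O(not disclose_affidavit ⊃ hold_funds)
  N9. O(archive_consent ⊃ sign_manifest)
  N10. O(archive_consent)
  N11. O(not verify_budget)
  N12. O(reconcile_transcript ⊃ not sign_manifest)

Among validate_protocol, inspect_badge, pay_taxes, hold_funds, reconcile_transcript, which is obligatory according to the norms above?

Premise 10 gives O(archive_consent).
Premise 9 is O(archive_consent ⊃ sign_manifest); since O(archive_consent), deontic closure gives O(sign_manifest).
The contrapositive of premise 12 (O(reconcile_transcript ⊃ not sign_manifest)) is O(sign_manifest ⊃ not reconcile_transcript), and O(sign_manifest) is already established, so O(not reconcile_transcript).
With premise 5, O(not reconcile_transcript ⊃ arm_system), the K-axiom yields O(arm_system).
Premise 2, O(not hold_funds ⊃ not arm_system), contraposes to O(arm_system ⊃ hold_funds); with O(arm_system) we get O(hold_funds).
So O(hold_funds) holds — hold_funds is obligatory. None of the other listed options is made obligatory by any chain of premises.

hold_funds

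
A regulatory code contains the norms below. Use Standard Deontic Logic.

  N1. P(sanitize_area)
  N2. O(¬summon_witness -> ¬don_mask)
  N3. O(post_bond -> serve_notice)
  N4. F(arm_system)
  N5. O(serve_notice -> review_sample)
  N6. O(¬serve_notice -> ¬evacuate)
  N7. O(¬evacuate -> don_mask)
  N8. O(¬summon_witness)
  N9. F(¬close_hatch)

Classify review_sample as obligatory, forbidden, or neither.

Obligatory

From premise 8 we have O(¬summon_witness).
With premise 2, O(¬summon_witness -> ¬don_mask), the K-axiom yields O(¬don_mask).
The contrapositive of premise 7 (O(¬evacuate -> don_mask)) is O(¬don_mask -> evacuate), and O(¬don_mask) is already established, so O(evacuate).
The contrapositive of premise 6 (O(¬serve_notice -> ¬evacuate)) is O(evacuate -> serve_notice), and O(evacuate) is already established, so O(serve_notice).
From O(serve_notice) and premise 5, O(serve_notice -> review_sample), we obtain O(review_sample).
Premises 1, 3, 4, 9 do not contribute to this derivation.
Hence review_sample is obligatory.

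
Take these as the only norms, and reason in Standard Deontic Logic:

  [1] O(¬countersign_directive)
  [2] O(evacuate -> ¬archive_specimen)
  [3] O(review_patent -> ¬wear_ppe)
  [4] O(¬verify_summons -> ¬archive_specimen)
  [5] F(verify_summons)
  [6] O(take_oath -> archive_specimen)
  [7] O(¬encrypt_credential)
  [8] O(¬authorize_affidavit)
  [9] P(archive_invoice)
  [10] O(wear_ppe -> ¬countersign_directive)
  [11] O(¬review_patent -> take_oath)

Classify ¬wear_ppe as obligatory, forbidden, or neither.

Obligatory

Premise 5, F(verify_summons), is equivalent to O(¬verify_summons).
From O(¬verify_summons) and premise 4, O(¬verify_summons -> ¬archive_specimen), we obtain O(¬archive_specimen).
Premise 6, O(take_oath -> archive_specimen), contraposes to O(¬archive_specimen -> ¬take_oath); with O(¬archive_specimen) we get O(¬take_oath).
Premise 11, O(¬review_patent -> take_oath), contraposes to O(¬take_oath -> review_patent); with O(¬take_oath) we get O(review_patent).
Applying K to premise 3 (O(review_patent -> ¬wear_ppe)) and O(review_patent) yields O(¬wear_ppe).
Premises 1, 2, 7, 8, 9, 10 do not contribute to this derivation.
Hence ¬wear_ppe is obligatory.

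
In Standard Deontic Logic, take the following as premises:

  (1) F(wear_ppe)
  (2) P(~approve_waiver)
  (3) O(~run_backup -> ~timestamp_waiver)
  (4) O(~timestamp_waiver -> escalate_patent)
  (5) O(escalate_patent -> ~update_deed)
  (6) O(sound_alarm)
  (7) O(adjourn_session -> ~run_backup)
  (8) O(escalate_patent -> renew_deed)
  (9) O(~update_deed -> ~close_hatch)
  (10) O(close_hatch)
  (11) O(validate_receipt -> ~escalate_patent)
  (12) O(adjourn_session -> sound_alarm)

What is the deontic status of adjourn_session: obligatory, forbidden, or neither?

Forbidden

From premise 10 we have O(close_hatch).
Premise 9 is O(~update_deed -> ~close_hatch); contrapositively O(close_hatch -> update_deed). Since O(close_hatch) holds, K gives O(update_deed).
The contrapositive of premise 5 (O(escalate_patent -> ~update_deed)) is O(update_deed -> ~escalate_patent), and O(update_deed) is already established, so O(~escalate_patent).
Premise 4 is O(~timestamp_waiver -> escalate_patent); contrapositively O(~escalate_patent -> timestamp_waiver). Since O(~escalate_patent) holds, K gives O(timestamp_waiver).
Premise 3 is O(~run_backup -> ~timestamp_waiver); contrapositively O(timestamp_waiver -> run_backup). Since O(timestamp_waiver) holds, K gives O(run_backup).
Premise 7, O(adjourn_session -> ~run_backup), contraposes to O(run_backup -> ~adjourn_session); with O(run_backup) we get O(~adjourn_session).
Premises 1, 2, 6, 8, 11, 12 do not contribute to this derivation.
Thus O(~adjourn_session), which is F(adjourn_session): adjourn_session is forbidden.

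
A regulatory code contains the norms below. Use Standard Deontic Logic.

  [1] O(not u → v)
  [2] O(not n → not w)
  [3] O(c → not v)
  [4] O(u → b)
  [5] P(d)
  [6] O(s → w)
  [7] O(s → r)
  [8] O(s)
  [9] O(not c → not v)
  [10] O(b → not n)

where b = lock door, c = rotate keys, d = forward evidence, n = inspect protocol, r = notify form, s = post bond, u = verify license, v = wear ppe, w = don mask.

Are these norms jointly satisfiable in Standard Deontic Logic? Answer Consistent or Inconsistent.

Inconsistent

Premises 3 and 9 are O(c → not v) and O(not c → not v); every ideal world satisfies c or not c, so in either case not v holds — hence O(not v).
Premise 1 is O(not u → v); contrapositively O(not v → u). Since O(not v) holds, K gives O(u).
Applying K to premise 4 (O(u → b)) and O(u) yields O(b).
With premise 10, O(b → not n), the K-axiom yields O(not n).
Premise 2 is O(not n → not w); since O(not n), deontic closure gives O(not w).
The contrapositive of premise 6 (O(s → w)) is O(not w → not s), and O(not w) is already established, so O(not s).
However, premise 8 gives O(s).
We now have both O(not s) and O(s) — s is simultaneously obligatory and forbidden, violating the D-axiom.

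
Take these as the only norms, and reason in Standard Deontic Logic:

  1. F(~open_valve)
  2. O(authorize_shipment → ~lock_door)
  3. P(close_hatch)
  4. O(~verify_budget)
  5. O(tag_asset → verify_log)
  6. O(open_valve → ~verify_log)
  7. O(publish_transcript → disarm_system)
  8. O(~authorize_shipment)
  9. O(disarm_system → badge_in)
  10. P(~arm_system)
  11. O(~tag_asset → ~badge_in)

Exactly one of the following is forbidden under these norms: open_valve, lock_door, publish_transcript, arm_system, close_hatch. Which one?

publish_transcript

F(~open_valve) at premise 1 means O(open_valve).
With premise 6, O(open_valve → ~verify_log), the K-axiom yields O(~verify_log).
The contrapositive of premise 5 (O(tag_asset → verify_log)) is O(~verify_log → ~tag_asset), and O(~verify_log) is already established, so O(~tag_asset).
With premise 11, O(~tag_asset → ~badge_in), the K-axiom yields O(~badge_in).
The contrapositive of premise 9 (O(disarm_system → badge_in)) is O(~badge_in → ~disarm_system), and O(~badge_in) is already established, so O(~disarm_system).
Premise 7, O(publish_transcript → disarm_system), contraposes to O(~disarm_system → ~publish_transcript); with O(~disarm_system) we get O(~publish_transcript).
So O(~publish_transcript) holds, i.e. publish_transcript is forbidden. None of the other listed options is forbidden under the premises.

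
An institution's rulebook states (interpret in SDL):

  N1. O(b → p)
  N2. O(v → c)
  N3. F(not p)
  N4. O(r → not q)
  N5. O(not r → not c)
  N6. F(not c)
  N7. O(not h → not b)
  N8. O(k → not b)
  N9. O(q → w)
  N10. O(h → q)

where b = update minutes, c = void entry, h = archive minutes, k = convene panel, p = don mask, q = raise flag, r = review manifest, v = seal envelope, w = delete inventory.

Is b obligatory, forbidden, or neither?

Forbidden

Premise 6 is F(not c), i.e. O(c).
Premise 5, O(not r → not c), contraposes to O(c → r); with O(c) we get O(r).
With premise 4, O(r → not q), the K-axiom yields O(not q).
Premise 10, O(h → q), contraposes to O(not q → not h); with O(not q) we get O(not h).
From O(not h) and premise 7, O(not h → not b), we obtain O(not b).
Premises 1, 2, 3, 8, 9 do not contribute to this derivation.
Thus O(not b), which is F(b): b is forbidden.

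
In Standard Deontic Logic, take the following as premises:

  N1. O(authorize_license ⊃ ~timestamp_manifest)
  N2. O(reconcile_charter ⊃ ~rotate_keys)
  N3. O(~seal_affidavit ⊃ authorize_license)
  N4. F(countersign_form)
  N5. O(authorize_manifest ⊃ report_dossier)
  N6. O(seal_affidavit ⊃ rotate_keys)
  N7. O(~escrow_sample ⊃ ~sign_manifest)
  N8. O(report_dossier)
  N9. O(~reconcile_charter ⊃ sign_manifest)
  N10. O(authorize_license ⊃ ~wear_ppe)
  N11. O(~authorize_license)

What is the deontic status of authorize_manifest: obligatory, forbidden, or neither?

Neither

Premise 5 is O(authorize_manifest ⊃ report_dossier); even if O(report_dossier) held, inferring O(authorize_manifest) would be affirming the consequent — invalid.
No premise or chain of K-axiom applications forces O(authorize_manifest), and none forces O(~authorize_manifest). So authorize_manifest is neither obligatory nor forbidden under these norms.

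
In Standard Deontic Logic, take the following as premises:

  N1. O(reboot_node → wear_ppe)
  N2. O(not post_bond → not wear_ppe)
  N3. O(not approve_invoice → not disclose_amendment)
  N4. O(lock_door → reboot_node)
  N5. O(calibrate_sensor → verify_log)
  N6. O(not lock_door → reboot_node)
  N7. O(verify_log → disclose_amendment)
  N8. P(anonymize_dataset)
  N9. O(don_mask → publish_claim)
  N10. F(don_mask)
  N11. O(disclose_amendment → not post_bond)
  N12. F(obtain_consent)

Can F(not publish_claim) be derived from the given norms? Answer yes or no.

No

Premise 9 is O(don_mask → publish_claim), but O(don_mask) is not derivable from the premises, so it does not yield O(publish_claim).
No other premise forces O(publish_claim). An ideal world satisfying every premise can still have not publish_claim true, so F(not publish_claim) is not derivable.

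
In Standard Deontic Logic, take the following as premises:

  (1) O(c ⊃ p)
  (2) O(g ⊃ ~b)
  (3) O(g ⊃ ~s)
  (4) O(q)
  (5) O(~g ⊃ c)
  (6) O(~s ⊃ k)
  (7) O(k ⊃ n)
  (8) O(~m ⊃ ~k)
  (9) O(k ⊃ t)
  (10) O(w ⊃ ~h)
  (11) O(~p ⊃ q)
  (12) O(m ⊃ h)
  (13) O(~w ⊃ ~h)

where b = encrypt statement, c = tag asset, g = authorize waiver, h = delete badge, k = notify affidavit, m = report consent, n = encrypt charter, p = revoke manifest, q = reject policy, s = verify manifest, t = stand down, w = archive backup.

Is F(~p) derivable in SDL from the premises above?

Premises 13 and 10 cover both cases: O(~w ⊃ ~h) and O(w ⊃ ~h). Since ~w ∨ w is a tautology, O(~h) follows.
Premise 12 is O(m ⊃ h); contrapositively O(~h ⊃ ~m). Since O(~h) holds, K gives O(~m).
Applying K to premise 8 (O(~m ⊃ ~k)) and O(~m) yields O(~k).
Premise 6 is O(~s ⊃ k); contrapositively O(~k ⊃ s). Since O(~k) holds, K gives O(s).
The contrapositive of premise 3 (O(g ⊃ ~s)) is O(s ⊃ ~g), and O(s) is already established, so O(~g).
From O(~g) and premise 5, O(~g ⊃ c), we obtain O(c).
Premise 1 is O(c ⊃ p); since O(c), deontic closure gives O(p).
Premises 2, 4, 7, 9, 11 do not contribute to this derivation.
So O(p) holds, i.e. F(~p). The claim follows.

Yes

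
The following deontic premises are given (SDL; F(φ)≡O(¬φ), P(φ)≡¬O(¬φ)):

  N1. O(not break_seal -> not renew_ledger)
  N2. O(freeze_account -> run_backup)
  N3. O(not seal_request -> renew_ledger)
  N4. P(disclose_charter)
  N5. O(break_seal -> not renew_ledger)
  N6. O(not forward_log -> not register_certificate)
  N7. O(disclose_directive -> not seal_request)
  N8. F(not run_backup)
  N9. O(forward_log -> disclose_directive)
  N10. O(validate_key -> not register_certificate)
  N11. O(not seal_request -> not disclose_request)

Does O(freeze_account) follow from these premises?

No

Premise 2 is O(freeze_account -> run_backup); even if O(run_backup) held, inferring O(freeze_account) would be affirming the consequent — invalid.
No other premise forces O(freeze_account). An ideal world satisfying every premise can still have freeze_account false, so O(freeze_account) is not derivable.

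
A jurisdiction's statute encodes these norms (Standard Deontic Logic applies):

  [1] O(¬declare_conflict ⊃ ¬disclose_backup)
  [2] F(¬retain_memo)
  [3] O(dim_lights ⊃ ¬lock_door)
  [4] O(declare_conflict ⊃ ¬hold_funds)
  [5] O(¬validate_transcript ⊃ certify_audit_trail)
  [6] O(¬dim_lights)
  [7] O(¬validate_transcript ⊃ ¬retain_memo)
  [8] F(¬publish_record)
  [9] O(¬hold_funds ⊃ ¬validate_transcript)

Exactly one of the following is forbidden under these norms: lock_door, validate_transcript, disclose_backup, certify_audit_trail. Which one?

disclose_backup

Premise 2 is F(¬retain_memo), i.e. O(retain_memo).
Premise 7, O(¬validate_transcript ⊃ ¬retain_memo), contraposes to O(retain_memo ⊃ validate_transcript); with O(retain_memo) we get O(validate_transcript).
Premise 9, O(¬hold_funds ⊃ ¬validate_transcript), contraposes to O(validate_transcript ⊃ hold_funds); with O(validate_transcript) we get O(hold_funds).
Premise 4 is O(declare_conflict ⊃ ¬hold_funds); contrapositively O(hold_funds ⊃ ¬declare_conflict). Since O(hold_funds) holds, K gives O(¬declare_conflict).
With premise 1, O(¬declare_conflict ⊃ ¬disclose_backup), the K-axiom yields O(¬disclose_backup).
So O(¬disclose_backup) holds, i.e. disclose_backup is forbidden. None of the other listed options is forbidden under the premises.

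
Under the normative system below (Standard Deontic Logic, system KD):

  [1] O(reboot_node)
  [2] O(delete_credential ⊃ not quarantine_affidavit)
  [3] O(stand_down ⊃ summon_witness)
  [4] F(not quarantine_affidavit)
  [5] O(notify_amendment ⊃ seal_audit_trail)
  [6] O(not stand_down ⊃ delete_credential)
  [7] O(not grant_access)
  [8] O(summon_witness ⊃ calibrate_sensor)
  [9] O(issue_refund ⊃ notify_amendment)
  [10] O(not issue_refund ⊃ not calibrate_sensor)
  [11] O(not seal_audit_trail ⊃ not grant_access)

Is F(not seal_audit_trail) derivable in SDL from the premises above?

Premise 4, F(not quarantine_affidavit), is equivalent to O(quarantine_affidavit).
The contrapositive of premise 2 (O(delete_credential ⊃ not quarantine_affidavit)) is O(quarantine_affidavit ⊃ not delete_credential), and O(quarantine_affidavit) is already established, so O(not delete_credential).
Premise 6, O(not stand_down ⊃ delete_credential), contraposes to O(not delete_credential ⊃ stand_down); with O(not delete_credential) we get O(stand_down).
Premise 3 is O(stand_down ⊃ summon_witness); since O(stand_down), deontic closure gives O(summon_witness).
Premise 8 is O(summon_witness ⊃ calibrate_sensor); since O(summon_witness), deontic closure gives O(calibrate_sensor).
Premise 10 is O(not issue_refund ⊃ not calibrate_sensor); contrapositively O(calibrate_sensor ⊃ issue_refund). Since O(calibrate_sensor) holds, K gives O(issue_refund).
Applying K to premise 9 (O(issue_refund ⊃ notify_amendment)) and O(issue_refund) yields O(notify_amendment).
Applying K to premise 5 (O(notify_amendment ⊃ seal_audit_trail)) and O(notify_amendment) yields O(seal_audit_trail).
Premises 1, 7, 11 do not contribute to this derivation.
So O(seal_audit_trail) holds, i.e. F(not seal_audit_trail). The claim follows.

Yes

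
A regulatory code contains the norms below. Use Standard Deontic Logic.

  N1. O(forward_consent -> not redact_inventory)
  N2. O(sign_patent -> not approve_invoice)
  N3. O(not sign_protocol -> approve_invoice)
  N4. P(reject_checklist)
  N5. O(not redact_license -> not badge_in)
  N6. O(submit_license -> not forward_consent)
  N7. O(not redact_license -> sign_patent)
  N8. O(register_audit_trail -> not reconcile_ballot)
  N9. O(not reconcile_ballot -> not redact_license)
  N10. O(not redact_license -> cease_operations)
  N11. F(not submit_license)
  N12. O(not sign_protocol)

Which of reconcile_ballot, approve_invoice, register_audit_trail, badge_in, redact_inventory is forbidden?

register_audit_trail

Premise 12 states O(not sign_protocol) outright.
From O(not sign_protocol) and premise 3, O(not sign_protocol -> approve_invoice), we obtain O(approve_invoice).
The contrapositive of premise 2 (O(sign_patent -> not approve_invoice)) is O(approve_invoice -> not sign_patent), and O(approve_invoice) is already established, so O(not sign_patent).
The contrapositive of premise 7 (O(not redact_license -> sign_patent)) is O(not sign_patent -> redact_license), and O(not sign_patent) is already established, so O(redact_license).
Premise 9 is O(not reconcile_ballot -> not redact_license); contrapositively O(redact_license -> reconcile_ballot). Since O(redact_license) holds, K gives O(reconcile_ballot).
The contrapositive of premise 8 (O(register_audit_trail -> not reconcile_ballot)) is O(reconcile_ballot -> not register_audit_trail), and O(reconcile_ballot) is already established, so O(not register_audit_trail).
So O(not register_audit_trail) holds, i.e. register_audit_trail is forbidden. None of the other listed options is forbidden under the premises.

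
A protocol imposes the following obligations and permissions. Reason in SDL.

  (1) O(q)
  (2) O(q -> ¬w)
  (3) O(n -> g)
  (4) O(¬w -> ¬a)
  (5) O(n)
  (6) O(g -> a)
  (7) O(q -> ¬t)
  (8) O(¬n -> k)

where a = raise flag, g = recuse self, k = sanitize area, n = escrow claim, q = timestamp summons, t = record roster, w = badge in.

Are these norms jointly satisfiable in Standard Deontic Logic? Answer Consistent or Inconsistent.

Inconsistent

From premise 5 we have O(n).
From O(n) and premise 3, O(n -> g), we obtain O(g).
Applying K to premise 6 (O(g -> a)) and O(g) yields O(a).
The contrapositive of premise 4 (O(¬w -> ¬a)) is O(a -> w), and O(a) is already established, so O(w).
The contrapositive of premise 2 (O(q -> ¬w)) is O(w -> ¬q), and O(w) is already established, so O(¬q).
But premise 1 directly asserts O(q).
We now have both O(¬q) and O(q) — q is simultaneously obligatory and forbidden, violating the D-axiom.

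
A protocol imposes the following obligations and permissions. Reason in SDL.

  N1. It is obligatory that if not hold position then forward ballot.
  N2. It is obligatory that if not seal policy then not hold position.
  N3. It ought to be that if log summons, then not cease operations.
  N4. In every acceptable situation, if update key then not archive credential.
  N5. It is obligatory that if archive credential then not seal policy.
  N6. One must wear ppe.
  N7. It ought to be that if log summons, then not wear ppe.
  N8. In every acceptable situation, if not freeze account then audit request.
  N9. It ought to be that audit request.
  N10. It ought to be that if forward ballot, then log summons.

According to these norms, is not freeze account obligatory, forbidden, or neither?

Premise 8 is O(¬freeze_account → audit_request); even if O(audit_request) held, inferring O(¬freeze_account) would be affirming the consequent — invalid.
No premise or chain of K-axiom applications forces O(¬freeze_account), and none forces O(freeze_account). So ¬freeze_account is neither obligatory nor forbidden under these norms.

Neither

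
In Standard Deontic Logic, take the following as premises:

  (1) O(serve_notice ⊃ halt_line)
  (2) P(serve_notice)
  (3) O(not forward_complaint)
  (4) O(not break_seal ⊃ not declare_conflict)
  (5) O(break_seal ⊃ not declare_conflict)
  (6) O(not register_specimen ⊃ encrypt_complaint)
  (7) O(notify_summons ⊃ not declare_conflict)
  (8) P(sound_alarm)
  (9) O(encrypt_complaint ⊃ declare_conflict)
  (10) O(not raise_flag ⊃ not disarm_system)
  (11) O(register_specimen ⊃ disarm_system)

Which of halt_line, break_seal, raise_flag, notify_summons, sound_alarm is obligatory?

Premises 4 and 5 cover both cases: O(not break_seal ⊃ not declare_conflict) and O(break_seal ⊃ not declare_conflict). Since not break_seal ∨ break_seal is a tautology, O(not declare_conflict) follows.
Premise 9 is O(encrypt_complaint ⊃ declare_conflict); contrapositively O(not declare_conflict ⊃ not encrypt_complaint). Since O(not declare_conflict) holds, K gives O(not encrypt_complaint).
The contrapositive of premise 6 (O(not register_specimen ⊃ encrypt_complaint)) is O(not encrypt_complaint ⊃ register_specimen), and O(not encrypt_complaint) is already established, so O(register_specimen).
Premise 11 is O(register_specimen ⊃ disarm_system); since O(register_specimen), deontic closure gives O(disarm_system).
Premise 10 is O(not raise_flag ⊃ not disarm_system); contrapositively O(disarm_system ⊃ raise_flag). Since O(disarm_system) holds, K gives O(raise_flag).
So O(raise_flag) holds — raise_flag is obligatory. None of the other listed options is made obligatory by any chain of premises.

raise_flag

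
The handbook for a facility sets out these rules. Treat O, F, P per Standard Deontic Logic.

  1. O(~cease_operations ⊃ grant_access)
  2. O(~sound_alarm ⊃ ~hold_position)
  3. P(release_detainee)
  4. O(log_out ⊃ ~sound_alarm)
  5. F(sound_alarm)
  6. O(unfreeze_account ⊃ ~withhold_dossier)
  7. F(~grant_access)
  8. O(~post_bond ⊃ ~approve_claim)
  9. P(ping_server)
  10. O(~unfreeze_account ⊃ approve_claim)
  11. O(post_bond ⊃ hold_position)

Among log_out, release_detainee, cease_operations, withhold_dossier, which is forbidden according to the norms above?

withhold_dossier

Premise 5, F(sound_alarm), is equivalent to O(~sound_alarm).
Applying K to premise 2 (O(~sound_alarm ⊃ ~hold_position)) and O(~sound_alarm) yields O(~hold_position).
The contrapositive of premise 11 (O(post_bond ⊃ hold_position)) is O(~hold_position ⊃ ~post_bond), and O(~hold_position) is already established, so O(~post_bond).
With premise 8, O(~post_bond ⊃ ~approve_claim), the K-axiom yields O(~approve_claim).
Premise 10, O(~unfreeze_account ⊃ approve_claim), contraposes to O(~approve_claim ⊃ unfreeze_account); with O(~approve_claim) we get O(unfreeze_account).
With premise 6, O(unfreeze_account ⊃ ~withhold_dossier), the K-axiom yields O(~withhold_dossier).
So O(~withhold_dossier) holds, i.e. withhold_dossier is forbidden. None of the other listed options is forbidden under the premises.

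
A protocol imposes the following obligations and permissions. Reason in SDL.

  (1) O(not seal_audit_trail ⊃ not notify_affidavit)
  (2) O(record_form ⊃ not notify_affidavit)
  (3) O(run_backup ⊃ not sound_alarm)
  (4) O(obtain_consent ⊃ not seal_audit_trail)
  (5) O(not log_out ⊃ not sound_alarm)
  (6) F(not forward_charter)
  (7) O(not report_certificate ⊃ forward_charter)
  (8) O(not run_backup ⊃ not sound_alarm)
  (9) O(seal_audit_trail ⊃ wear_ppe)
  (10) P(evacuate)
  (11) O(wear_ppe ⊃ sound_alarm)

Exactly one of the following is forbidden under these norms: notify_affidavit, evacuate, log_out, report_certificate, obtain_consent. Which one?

Premises 3 and 8 are O(run_backup ⊃ not sound_alarm) and O(not run_backup ⊃ not sound_alarm); every ideal world satisfies run_backup or not run_backup, so in either case not sound_alarm holds — hence O(not sound_alarm).
The contrapositive of premise 11 (O(wear_ppe ⊃ sound_alarm)) is O(not sound_alarm ⊃ not wear_ppe), and O(not sound_alarm) is already established, so O(not wear_ppe).
Premise 9, O(seal_audit_trail ⊃ wear_ppe), contraposes to O(not wear_ppe ⊃ not seal_audit_trail); with O(not wear_ppe) we get O(not seal_audit_trail).
From O(not seal_audit_trail) and premise 1, O(not seal_audit_trail ⊃ not notify_affidavit), we obtain O(not notify_affidavit).
So O(not notify_affidavit) holds, i.e. notify_affidavit is forbidden. None of the other listed options is forbidden under the premises.

notify_affidavit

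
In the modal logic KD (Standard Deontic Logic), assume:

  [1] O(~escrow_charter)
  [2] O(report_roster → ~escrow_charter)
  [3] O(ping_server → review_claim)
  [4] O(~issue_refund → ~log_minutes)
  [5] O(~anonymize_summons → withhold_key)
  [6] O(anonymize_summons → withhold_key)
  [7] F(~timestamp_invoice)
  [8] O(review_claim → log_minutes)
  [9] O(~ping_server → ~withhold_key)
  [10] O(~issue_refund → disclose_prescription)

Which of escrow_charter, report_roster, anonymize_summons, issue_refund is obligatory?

issue_refund

Premises 5 and 6 cover both cases: O(~anonymize_summons → withhold_key) and O(anonymize_summons → withhold_key). Since ~anonymize_summons ∨ anonymize_summons is a tautology, O(withhold_key) follows.
The contrapositive of premise 9 (O(~ping_server → ~withhold_key)) is O(withhold_key → ping_server), and O(withhold_key) is already established, so O(ping_server).
Premise 3 is O(ping_server → review_claim); since O(ping_server), deontic closure gives O(review_claim).
With premise 8, O(review_claim → log_minutes), the K-axiom yields O(log_minutes).
The contrapositive of premise 4 (O(~issue_refund → ~log_minutes)) is O(log_minutes → issue_refund), and O(log_minutes) is already established, so O(issue_refund).
So O(issue_refund) holds — issue_refund is obligatory. None of the other listed options is made obligatory by any chain of premises.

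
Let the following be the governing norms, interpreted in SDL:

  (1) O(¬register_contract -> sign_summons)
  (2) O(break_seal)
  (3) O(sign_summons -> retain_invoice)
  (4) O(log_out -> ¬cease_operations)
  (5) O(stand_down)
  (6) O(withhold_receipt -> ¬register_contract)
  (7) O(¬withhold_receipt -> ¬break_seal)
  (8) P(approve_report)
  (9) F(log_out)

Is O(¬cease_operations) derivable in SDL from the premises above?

Premise 4 is O(log_out -> ¬cease_operations), but O(log_out) is not derivable from the premises, so it does not yield O(¬cease_operations).
No other premise forces O(¬cease_operations). An ideal world satisfying every premise can still have ¬cease_operations false, so O(¬cease_operations) is not derivable.

No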